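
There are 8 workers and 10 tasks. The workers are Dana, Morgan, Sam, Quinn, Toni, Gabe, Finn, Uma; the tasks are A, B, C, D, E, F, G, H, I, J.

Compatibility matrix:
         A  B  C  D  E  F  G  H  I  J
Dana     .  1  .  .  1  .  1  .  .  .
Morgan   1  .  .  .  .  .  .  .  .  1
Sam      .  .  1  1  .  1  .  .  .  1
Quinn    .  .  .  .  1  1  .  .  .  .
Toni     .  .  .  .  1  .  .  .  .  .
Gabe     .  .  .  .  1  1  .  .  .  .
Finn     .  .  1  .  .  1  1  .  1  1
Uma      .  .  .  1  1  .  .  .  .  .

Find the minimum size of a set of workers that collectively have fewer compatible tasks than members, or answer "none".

Take S = {Quinn, Toni, Gabe}. Its neighbourhood is {E, F}, so |N(S)| = 2 < |S| = 3.
Every subset of size less than 3 has at least as many neighbours as members, so 3 is the minimum.

3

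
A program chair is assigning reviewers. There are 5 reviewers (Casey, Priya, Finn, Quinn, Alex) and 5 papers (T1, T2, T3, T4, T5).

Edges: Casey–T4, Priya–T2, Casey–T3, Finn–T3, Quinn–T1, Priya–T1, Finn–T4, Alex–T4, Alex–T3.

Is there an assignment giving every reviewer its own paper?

The set {Casey, Finn, Alex} has only 2 neighbours ({T3, T4}), so by Hall's theorem at most 4 of the 5 reviewers can be matched.
Hence no matching covers every reviewer.

No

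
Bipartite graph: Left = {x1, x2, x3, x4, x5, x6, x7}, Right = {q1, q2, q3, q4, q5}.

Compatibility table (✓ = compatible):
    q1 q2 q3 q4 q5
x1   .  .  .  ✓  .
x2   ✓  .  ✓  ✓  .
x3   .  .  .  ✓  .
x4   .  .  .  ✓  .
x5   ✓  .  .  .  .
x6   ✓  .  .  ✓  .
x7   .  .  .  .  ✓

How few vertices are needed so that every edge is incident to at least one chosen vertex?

{x2, x7, q1, q4} is a vertex cover of size 4: every edge has an endpoint in this set.
No smaller cover exists because x1–q4, x2–q3, x5–q1, x7–q5 is a matching of size 4, and a cover must include an endpoint of each of these disjoint edges (König's theorem).

4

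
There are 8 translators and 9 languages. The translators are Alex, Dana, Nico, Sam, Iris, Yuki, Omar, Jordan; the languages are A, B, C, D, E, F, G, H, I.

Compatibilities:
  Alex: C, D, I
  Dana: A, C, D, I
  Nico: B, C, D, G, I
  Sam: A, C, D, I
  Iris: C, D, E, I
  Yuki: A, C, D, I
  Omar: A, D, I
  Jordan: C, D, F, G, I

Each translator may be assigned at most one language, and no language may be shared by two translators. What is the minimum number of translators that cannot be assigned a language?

1

For example, pair Alex→D, Dana→A, Nico→B, Sam→C, Iris→E, Yuki→I, Jordan→G.
The set {Alex, Dana, Sam, Yuki, Omar} has only 4 neighbours ({A, C, D, I}), so by Hall's theorem at most 7 of the 8 translators can be matched.
That matches 7 of the 8, leaving 1 unmatched; no matching can do better.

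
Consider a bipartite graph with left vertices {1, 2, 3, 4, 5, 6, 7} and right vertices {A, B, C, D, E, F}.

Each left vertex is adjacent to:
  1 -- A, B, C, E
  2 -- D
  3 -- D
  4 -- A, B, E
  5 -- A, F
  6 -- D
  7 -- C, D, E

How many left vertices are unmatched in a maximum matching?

For example, pair 1→B, 2→D, 4→A, 5→F, 7→E.
The set {2, 3, 6} has only 1 neighbour ({D}), so by Hall's theorem at most 5 of the 7 left vertices can be matched.
That matches 5 of the 7, leaving 2 unmatched; no matching can do better.

2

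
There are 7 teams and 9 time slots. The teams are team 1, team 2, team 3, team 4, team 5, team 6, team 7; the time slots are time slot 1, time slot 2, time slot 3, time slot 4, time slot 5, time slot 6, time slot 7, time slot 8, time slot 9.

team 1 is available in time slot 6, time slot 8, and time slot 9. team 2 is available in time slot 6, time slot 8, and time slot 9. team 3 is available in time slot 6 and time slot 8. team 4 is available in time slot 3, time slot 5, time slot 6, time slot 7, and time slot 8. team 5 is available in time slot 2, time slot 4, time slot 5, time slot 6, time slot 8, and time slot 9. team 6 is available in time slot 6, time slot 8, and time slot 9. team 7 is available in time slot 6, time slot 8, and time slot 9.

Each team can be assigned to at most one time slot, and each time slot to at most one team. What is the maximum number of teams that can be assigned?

5

A valid assignment of size 5: team 1–time slot 6, team 2–time slot 9, team 3–time slot 8, team 4–time slot 7, team 5–time slot 5.
The set {team 1, team 2, team 3, team 6, team 7} has only 3 neighbours ({time slot 6, time slot 8, time slot 9}), so by Hall's theorem at most 5 of the 7 teams can be matched.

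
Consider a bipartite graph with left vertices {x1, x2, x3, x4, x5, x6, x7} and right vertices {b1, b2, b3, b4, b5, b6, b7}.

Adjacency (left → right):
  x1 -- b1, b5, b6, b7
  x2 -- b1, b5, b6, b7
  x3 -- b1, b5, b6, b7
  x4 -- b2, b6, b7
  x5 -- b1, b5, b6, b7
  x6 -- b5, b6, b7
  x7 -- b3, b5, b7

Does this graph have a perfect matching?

No

The set {x1, x2, x3, x5, x6} has only 4 neighbours ({b1, b5, b6, b7}), so by Hall's theorem at most 6 of the 7 left vertices can be matched.
Hence no matching covers every left vertex.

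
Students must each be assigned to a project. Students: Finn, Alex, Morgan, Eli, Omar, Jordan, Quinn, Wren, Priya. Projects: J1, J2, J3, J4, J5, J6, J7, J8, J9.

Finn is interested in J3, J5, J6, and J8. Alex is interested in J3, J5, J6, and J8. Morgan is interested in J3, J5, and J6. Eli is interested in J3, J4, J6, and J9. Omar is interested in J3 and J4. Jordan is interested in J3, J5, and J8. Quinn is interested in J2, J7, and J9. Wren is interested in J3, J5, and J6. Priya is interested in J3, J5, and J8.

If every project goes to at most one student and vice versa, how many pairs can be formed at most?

A valid assignment of size 7: Finn–J5, Alex–J8, Morgan–J6, Eli–J9, Omar–J4, Jordan–J3, Quinn–J7.
The set {Finn, Alex, Morgan, Jordan, Wren, Priya} has only 4 neighbours ({J3, J5, J6, J8}), so by Hall's theorem at most 7 of the 9 students can be matched.

7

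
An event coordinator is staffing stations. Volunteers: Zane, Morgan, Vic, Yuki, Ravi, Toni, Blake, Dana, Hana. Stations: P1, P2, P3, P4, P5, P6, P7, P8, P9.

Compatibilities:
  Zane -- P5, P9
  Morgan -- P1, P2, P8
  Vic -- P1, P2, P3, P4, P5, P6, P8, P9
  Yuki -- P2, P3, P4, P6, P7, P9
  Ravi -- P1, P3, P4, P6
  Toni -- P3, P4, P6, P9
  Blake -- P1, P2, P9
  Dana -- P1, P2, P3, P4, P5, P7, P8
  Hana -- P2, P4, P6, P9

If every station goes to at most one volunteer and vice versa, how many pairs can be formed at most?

9

One maximum matching: Zane→P5, Morgan→P8, Vic→P2, Yuki→P7, Ravi→P4, Toni→P6, Blake→P1, Dana→P3, Hana→P9.
All 9 volunteers are matched, so no larger matching exists.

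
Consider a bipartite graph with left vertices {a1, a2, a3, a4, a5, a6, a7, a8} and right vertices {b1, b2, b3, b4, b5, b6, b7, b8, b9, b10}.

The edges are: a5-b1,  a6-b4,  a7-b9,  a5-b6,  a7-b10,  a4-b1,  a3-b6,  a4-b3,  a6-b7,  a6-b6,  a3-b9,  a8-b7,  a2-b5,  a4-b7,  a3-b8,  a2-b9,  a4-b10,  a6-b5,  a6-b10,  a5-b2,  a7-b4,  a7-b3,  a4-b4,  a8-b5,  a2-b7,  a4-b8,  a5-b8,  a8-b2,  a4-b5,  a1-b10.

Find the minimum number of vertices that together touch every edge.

8

{a1, a2, a3, a4, a5, a6, a7, a8} is a vertex cover of size 8: every edge has an endpoint in this set.
No smaller cover exists because a1–b10, a2–b7, a3–b8, a4–b1, a5–b2, a6–b6, a7–b3, a8–b5 is a matching of size 8, and a cover must include an endpoint of each of these disjoint edges (König's theorem).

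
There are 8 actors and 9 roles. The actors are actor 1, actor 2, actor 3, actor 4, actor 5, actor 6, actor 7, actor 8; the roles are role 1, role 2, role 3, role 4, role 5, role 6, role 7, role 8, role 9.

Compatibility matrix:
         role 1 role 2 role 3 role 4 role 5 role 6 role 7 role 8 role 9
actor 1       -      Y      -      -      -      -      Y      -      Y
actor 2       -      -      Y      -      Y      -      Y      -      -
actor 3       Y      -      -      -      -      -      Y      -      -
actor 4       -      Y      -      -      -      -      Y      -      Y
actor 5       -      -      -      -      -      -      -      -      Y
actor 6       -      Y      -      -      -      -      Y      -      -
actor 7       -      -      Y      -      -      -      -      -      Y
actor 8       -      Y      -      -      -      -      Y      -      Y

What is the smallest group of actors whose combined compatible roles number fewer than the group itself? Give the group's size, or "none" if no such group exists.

4

Take S = {actor 1, actor 4, actor 5, actor 6}. Its neighbourhood is {role 2, role 7, role 9}, so |N(S)| = 3 < |S| = 4.
Every subset of size less than 4 has at least as many neighbours as members, so 4 is the minimum.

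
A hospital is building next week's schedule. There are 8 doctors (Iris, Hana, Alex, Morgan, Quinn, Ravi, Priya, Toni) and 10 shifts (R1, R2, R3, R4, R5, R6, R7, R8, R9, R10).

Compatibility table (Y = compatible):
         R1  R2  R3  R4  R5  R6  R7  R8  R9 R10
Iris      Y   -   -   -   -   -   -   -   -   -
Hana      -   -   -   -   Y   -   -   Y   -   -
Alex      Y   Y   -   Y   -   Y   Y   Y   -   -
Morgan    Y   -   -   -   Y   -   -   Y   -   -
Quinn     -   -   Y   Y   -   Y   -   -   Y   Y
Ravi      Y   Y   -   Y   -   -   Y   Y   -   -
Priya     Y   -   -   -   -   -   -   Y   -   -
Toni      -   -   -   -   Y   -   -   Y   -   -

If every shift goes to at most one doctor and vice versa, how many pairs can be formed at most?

A valid assignment of size 6: Iris→R1, Hana→R5, Alex→R6, Morgan→R8, Quinn→R9, Ravi→R2.
The set {Iris, Hana, Morgan, Priya, Toni} has only 3 neighbours ({R1, R5, R8}), so by Hall's theorem at most 6 of the 8 doctors can be matched.

6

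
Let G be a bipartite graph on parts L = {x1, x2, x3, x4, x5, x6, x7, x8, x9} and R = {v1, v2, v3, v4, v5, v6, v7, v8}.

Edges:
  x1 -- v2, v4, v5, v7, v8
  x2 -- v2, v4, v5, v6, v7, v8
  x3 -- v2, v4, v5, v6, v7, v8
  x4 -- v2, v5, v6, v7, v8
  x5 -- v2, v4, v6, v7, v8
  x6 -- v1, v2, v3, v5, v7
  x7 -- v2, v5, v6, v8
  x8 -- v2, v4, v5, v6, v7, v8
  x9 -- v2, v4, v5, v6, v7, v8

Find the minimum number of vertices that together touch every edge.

7

The 7 edges x1–v4, x2–v8, x3–v7, x4–v5, x5–v6, x6–v3, x7–v2 form a matching, so any vertex cover needs at least 7 vertices (one per matched edge).
Conversely {x6, v2, v4, v5, v6, v7, v8} meets every edge and has exactly 7 vertices, so 7 is optimal.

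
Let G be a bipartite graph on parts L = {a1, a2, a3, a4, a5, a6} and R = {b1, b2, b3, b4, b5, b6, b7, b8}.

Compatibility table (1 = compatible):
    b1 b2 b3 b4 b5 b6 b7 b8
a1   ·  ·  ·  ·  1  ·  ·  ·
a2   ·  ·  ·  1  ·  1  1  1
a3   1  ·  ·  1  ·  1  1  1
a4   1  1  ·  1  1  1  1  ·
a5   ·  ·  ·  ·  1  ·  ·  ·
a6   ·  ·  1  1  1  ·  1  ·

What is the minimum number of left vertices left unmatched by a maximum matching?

One maximum matching: a1–b5, a2–b8, a3–b1, a4–b7, a6–b3.
The set {a1, a5} has only 1 neighbour ({b5}), so by Hall's theorem at most 5 of the 6 left vertices can be matched.
That matches 5 of the 6, leaving 1 unmatched; no matching can do better.

1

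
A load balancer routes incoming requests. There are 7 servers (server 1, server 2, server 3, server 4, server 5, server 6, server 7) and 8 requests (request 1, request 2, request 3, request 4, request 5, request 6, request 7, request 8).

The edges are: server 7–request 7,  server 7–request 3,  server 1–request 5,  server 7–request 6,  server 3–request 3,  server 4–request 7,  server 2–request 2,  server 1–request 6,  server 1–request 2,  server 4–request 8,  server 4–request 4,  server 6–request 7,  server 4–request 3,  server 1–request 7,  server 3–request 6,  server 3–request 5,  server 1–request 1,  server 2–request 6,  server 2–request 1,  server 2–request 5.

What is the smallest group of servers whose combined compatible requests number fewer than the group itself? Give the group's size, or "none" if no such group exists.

1

Take S = {server 5}. Its neighbourhood is {}, so |N(S)| = 0 < |S| = 1.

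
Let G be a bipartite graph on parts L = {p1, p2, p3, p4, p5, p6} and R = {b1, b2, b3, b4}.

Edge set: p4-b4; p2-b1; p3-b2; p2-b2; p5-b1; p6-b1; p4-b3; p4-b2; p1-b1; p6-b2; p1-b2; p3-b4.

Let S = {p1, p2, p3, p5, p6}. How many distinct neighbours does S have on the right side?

The union of neighbours of {p1, p2, p3, p5, p6} is {b1, b2, b4}, which has 3 elements.
Since |N(S)| = 3 < |S| = 5, Hall's condition fails for this subset.

3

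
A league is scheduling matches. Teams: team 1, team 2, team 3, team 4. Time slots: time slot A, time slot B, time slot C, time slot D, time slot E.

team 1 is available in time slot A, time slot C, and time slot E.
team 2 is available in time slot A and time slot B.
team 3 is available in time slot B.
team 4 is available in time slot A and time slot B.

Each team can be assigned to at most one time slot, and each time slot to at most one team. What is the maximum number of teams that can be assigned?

3

For example, pair team 1–time slot C, team 2–time slot A, team 3–time slot B.
The set {team 2, team 3, team 4} has only 2 neighbours ({time slot A, time slot B}), so by Hall's theorem at most 3 of the 4 teams can be matched.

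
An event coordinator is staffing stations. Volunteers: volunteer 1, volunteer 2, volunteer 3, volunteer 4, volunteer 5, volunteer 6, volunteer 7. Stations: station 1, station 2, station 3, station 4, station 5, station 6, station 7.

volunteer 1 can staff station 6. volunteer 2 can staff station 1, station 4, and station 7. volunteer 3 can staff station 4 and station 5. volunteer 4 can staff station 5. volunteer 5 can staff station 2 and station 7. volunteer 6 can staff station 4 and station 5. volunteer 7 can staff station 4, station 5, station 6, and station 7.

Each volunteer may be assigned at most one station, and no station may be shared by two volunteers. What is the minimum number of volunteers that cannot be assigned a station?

1

For example, pair volunteer 1→station 6, volunteer 2→station 1, volunteer 3→station 4, volunteer 4→station 5, volunteer 5→station 2, volunteer 7→station 7.
The set {volunteer 3, volunteer 4, volunteer 6} has only 2 neighbours ({station 4, station 5}), so by Hall's theorem at most 6 of the 7 volunteers can be matched.
That matches 6 of the 7, leaving 1 unmatched; no matching can do better.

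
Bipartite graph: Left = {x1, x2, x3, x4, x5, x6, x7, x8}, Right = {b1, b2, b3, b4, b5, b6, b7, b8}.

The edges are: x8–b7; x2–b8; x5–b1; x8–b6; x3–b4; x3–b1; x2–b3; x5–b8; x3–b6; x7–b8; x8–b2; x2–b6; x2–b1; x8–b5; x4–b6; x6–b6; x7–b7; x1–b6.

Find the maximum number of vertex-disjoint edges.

6

A valid assignment of size 6: x1–b6, x2–b3, x3–b4, x5–b1, x7–b8, x8–b5.
The set {x1, x4, x6} has only 1 neighbour ({b6}), so by Hall's theorem at most 6 of the 8 left vertices can be matched.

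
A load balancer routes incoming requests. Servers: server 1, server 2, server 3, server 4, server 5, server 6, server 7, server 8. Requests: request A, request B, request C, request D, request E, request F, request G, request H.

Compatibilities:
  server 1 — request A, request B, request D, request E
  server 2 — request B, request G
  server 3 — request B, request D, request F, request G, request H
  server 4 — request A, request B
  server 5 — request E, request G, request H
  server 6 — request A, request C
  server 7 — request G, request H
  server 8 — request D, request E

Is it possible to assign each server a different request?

For example, pair server 1–request D, server 2–request B, server 3–request F, server 4–request A, server 5–request G, server 6–request C, server 7–request H, server 8–request E.
Every server is matched, so this is a perfect matching.

Yes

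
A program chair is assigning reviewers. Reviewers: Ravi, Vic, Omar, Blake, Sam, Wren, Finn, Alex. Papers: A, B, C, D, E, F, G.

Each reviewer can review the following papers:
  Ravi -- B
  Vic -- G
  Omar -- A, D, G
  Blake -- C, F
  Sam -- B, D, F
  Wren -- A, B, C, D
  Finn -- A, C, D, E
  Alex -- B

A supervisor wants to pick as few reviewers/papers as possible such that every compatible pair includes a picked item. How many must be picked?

7

A maximum matching has 7 edges (e.g. Ravi–B, Vic–G, Omar–A, Blake–F, Sam–D, Wren–C, Finn–E).
By König's theorem the minimum vertex cover has the same size. One such cover is {Vic, Omar, Blake, Sam, Wren, Finn, B}.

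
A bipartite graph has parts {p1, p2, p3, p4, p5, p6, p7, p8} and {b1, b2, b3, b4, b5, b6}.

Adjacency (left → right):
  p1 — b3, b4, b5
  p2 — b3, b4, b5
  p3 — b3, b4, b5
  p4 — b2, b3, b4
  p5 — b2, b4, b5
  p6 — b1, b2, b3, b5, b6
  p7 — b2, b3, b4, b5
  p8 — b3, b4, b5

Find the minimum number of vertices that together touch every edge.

5

{p6, b2, b3, b4, b5} is a vertex cover of size 5: every edge has an endpoint in this set.
No smaller cover exists because p1–b5, p2–b4, p3–b3, p4–b2, p6–b1 is a matching of size 5, and a cover must include an endpoint of each of these disjoint edges (König's theorem).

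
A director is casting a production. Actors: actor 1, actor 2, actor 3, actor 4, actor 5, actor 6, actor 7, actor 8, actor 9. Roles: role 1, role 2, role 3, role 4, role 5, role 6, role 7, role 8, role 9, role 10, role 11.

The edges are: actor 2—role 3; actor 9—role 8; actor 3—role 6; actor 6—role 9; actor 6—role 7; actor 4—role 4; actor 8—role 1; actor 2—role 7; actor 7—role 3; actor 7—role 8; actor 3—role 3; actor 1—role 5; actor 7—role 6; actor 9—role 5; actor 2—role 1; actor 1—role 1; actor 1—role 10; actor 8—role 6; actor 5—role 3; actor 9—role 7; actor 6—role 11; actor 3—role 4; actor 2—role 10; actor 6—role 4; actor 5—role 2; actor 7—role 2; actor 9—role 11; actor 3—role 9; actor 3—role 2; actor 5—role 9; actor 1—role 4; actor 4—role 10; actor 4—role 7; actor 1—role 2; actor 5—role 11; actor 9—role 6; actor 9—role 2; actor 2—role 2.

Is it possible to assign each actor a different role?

Yes

A valid assignment of size 9: actor 1–role 5, actor 2–role 1, actor 3–role 9, actor 4–role 10, actor 5–role 2, actor 6–role 11, actor 7–role 8, actor 8–role 6, actor 9–role 7.
All 9 actors are covered.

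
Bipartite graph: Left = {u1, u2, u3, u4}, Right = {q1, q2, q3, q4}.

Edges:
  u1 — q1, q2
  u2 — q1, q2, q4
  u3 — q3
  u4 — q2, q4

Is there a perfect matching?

A valid assignment of size 4: u1→q1, u2→q4, u3→q3, u4→q2.
Every left vertex is matched, so this is a perfect matching.

Yes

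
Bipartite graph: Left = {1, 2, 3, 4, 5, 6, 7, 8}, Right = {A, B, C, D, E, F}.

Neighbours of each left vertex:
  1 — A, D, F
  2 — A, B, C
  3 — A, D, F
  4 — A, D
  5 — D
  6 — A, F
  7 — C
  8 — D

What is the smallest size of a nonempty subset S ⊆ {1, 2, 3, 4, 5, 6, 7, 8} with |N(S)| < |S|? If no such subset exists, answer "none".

2

Take S = {5, 8}. Its neighbourhood is {D}, so |N(S)| = 1 < |S| = 2.
No single vertex violates Hall's condition since each has at least one neighbour, so 2 is the minimum.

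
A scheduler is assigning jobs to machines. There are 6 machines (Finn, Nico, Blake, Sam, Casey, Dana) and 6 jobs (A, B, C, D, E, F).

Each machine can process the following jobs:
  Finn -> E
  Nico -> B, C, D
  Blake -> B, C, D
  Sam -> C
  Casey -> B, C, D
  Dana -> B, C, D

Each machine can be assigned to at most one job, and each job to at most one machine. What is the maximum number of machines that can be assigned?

For example, pair Finn-E, Nico-B, Blake-D, Sam-C.
The set {Nico, Blake, Sam, Casey, Dana} has only 3 neighbours ({B, C, D}), so by Hall's theorem at most 4 of the 6 machines can be matched.

4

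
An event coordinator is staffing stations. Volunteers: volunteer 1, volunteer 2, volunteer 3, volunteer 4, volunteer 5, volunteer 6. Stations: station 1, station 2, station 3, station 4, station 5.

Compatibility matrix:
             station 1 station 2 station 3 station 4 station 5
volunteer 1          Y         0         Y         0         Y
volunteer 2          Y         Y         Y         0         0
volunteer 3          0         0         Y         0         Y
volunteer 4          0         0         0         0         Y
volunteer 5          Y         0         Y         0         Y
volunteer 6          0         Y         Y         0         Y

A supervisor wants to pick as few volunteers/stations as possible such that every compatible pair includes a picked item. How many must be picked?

4

A maximum matching has 4 edges (e.g. volunteer 1–station 1, volunteer 2–station 2, volunteer 3–station 3, volunteer 4–station 5).
By König's theorem the minimum vertex cover has the same size. One such cover is {station 1, station 2, station 3, station 5}.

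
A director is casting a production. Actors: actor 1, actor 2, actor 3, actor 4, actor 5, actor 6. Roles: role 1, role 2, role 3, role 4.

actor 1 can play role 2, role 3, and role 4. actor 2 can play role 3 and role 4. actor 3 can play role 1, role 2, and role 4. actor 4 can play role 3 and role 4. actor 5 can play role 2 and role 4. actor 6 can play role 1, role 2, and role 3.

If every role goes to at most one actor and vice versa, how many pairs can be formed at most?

One maximum matching: actor 1–role 2, actor 2–role 4, actor 3–role 1, actor 4–role 3.
The set {actor 1, actor 2, actor 3, actor 4, actor 5, actor 6} has only 4 neighbours ({role 1, role 2, role 3, role 4}), so by Hall's theorem at most 4 of the 6 actors can be matched.

4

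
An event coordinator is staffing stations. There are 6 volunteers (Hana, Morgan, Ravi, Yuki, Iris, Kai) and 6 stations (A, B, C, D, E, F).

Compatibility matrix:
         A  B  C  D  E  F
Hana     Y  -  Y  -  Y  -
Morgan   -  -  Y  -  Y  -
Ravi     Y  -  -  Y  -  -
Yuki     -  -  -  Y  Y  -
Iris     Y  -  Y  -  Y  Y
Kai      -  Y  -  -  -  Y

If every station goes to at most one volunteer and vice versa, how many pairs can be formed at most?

6

For example, pair Hana→A, Morgan→C, Ravi→D, Yuki→E, Iris→F, Kai→B.
This saturates every volunteer, so 6 is the maximum.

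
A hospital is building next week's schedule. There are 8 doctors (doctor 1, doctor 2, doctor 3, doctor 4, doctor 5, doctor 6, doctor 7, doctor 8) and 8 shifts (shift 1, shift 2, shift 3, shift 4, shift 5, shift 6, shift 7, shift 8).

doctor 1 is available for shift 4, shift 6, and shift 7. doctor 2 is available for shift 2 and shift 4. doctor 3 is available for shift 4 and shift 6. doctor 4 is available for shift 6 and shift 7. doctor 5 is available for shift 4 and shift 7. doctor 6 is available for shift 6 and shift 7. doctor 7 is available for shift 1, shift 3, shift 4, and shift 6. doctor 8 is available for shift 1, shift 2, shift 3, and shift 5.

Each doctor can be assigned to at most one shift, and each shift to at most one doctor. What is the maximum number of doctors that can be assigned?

6

For example, pair doctor 1-shift 7, doctor 2-shift 2, doctor 3-shift 4, doctor 4-shift 6, doctor 7-shift 3, doctor 8-shift 5.
The set {doctor 1, doctor 3, doctor 4, doctor 5, doctor 6} has only 3 neighbours ({shift 4, shift 6, shift 7}), so by Hall's theorem at most 6 of the 8 doctors can be matched.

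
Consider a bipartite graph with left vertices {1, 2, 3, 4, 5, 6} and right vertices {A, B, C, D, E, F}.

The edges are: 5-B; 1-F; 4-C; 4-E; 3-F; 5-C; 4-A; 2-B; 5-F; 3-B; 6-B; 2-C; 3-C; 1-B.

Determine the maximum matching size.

4

One maximum matching: 1→F, 2→C, 3→B, 4→E.
The set {1, 2, 3, 5, 6} has only 3 neighbours ({B, C, F}), so by Hall's theorem at most 4 of the 6 left vertices can be matched.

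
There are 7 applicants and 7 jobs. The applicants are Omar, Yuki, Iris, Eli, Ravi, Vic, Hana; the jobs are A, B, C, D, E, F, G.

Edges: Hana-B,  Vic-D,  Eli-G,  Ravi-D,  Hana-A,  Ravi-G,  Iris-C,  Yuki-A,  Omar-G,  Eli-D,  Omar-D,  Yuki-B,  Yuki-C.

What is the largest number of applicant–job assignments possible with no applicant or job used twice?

A valid assignment of size 5: Omar–D, Yuki–A, Iris–C, Eli–G, Hana–B.
The set {Omar, Eli, Ravi, Vic} has only 2 neighbours ({D, G}), so by Hall's theorem at most 5 of the 7 applicants can be matched.

5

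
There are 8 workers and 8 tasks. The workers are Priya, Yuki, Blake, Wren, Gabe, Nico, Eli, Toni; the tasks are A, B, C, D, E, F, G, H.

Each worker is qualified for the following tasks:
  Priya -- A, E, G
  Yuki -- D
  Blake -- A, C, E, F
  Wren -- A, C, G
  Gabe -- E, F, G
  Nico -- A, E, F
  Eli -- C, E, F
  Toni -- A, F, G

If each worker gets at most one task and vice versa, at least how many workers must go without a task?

A valid assignment of size 6: Priya→A, Yuki→D, Blake→F, Wren→C, Gabe→G, Nico→E.
The set {Priya, Blake, Wren, Gabe, Nico, Eli, Toni} has only 5 neighbours ({A, C, E, F, G}), so by Hall's theorem at most 6 of the 8 workers can be matched.
That matches 6 of the 8, leaving 2 unmatched; no matching can do better.

2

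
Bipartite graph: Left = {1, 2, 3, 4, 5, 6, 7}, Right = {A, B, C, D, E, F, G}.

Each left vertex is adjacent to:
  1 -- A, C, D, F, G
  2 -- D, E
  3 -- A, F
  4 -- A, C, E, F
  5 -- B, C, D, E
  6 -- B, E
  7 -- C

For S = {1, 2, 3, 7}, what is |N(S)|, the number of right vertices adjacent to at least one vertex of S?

6

The union of neighbours of {1, 2, 3, 7} is {A, C, D, E, F, G}, which has 6 elements.
Since |N(S)| = 6 ≥ |S| = 4, Hall's condition holds for this subset.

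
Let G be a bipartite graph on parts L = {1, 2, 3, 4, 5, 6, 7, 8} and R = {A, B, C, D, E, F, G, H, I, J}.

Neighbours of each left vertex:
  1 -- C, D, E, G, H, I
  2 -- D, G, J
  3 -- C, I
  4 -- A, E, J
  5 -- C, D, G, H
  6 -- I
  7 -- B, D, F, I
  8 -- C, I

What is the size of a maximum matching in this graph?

7

One maximum matching: 1→E, 2→D, 3→C, 4→J, 5→G, 6→I, 7→B.
The set {3, 6, 8} has only 2 neighbours ({C, I}), so by Hall's theorem at most 7 of the 8 left vertices can be matched.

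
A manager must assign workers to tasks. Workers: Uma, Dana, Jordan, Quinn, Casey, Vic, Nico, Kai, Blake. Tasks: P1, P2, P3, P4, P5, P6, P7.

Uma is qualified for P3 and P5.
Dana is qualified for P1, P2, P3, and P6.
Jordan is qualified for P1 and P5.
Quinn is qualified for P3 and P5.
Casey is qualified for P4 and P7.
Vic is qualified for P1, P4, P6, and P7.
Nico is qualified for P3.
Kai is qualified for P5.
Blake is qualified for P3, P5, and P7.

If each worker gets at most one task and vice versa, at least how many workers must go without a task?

A valid assignment of size 7: Uma→P3, Dana→P2, Jordan→P1, Quinn→P5, Casey→P4, Vic→P6, Blake→P7.
The set {Uma, Quinn, Nico, Kai} has only 2 neighbours ({P3, P5}), so by Hall's theorem at most 7 of the 9 workers can be matched.
That matches 7 of the 9, leaving 2 unmatched; no matching can do better.

2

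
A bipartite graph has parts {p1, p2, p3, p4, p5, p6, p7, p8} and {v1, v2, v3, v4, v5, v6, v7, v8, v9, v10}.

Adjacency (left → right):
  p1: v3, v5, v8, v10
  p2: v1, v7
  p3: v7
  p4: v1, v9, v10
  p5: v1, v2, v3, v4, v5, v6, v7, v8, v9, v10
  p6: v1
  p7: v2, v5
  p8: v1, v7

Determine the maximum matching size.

6

A valid assignment of size 6: p1–v10, p2–v1, p3–v7, p4–v9, p5–v8, p7–v2.
The set {p2, p3, p6, p8} has only 2 neighbours ({v1, v7}), so by Hall's theorem at most 6 of the 8 left vertices can be matched.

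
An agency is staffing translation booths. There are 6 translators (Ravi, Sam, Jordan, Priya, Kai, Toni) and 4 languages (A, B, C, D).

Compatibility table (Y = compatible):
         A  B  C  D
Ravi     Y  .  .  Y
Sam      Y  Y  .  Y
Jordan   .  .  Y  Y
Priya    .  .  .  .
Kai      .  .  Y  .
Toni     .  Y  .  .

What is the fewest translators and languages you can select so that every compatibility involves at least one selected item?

{A, B, C, D} is a vertex cover of size 4: every edge has an endpoint in this set.
No smaller cover exists because Ravi–A, Sam–B, Jordan–D, Kai–C is a matching of size 4, and a cover must include an endpoint of each of these disjoint edges (König's theorem).

4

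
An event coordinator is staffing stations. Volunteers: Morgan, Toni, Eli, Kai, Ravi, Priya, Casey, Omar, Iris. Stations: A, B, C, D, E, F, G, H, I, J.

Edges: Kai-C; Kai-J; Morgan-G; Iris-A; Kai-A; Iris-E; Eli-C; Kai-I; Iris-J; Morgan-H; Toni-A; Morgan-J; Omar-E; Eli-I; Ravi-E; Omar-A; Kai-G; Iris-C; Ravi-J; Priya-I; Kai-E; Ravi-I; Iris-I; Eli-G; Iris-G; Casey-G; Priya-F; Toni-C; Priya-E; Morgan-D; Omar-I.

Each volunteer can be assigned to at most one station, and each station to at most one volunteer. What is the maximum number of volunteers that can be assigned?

For example, pair Morgan-D, Toni-A, Eli-C, Kai-J, Ravi-E, Priya-F, Casey-G, Omar-I.
The set {Toni, Eli, Kai, Ravi, Casey, Omar, Iris} has only 6 neighbours ({A, C, E, G, I, J}), so by Hall's theorem at most 8 of the 9 volunteers can be matched.

8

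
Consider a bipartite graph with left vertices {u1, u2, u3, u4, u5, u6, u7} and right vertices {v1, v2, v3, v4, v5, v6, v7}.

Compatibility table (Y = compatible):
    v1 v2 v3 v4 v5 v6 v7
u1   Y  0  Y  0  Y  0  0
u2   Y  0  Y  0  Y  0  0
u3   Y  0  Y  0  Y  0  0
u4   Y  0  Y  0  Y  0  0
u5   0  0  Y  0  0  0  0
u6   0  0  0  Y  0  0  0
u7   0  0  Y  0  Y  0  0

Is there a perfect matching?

The set {u1, u2, u3, u4, u5, u7} has only 3 neighbours ({v1, v3, v5}), so by Hall's theorem at most 4 of the 7 left vertices can be matched.
Hence no matching covers every left vertex.

No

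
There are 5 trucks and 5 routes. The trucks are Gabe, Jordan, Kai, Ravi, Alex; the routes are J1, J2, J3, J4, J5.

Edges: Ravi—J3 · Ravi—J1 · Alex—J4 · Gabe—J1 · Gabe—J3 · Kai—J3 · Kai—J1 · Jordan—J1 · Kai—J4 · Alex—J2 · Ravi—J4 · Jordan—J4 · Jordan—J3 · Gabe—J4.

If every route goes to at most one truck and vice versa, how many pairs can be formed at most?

A valid assignment of size 4: Gabe–J4, Jordan–J1, Kai–J3, Alex–J2.
The set {Gabe, Jordan, Kai, Ravi} has only 3 neighbours ({J1, J3, J4}), so by Hall's theorem at most 4 of the 5 trucks can be matched.

4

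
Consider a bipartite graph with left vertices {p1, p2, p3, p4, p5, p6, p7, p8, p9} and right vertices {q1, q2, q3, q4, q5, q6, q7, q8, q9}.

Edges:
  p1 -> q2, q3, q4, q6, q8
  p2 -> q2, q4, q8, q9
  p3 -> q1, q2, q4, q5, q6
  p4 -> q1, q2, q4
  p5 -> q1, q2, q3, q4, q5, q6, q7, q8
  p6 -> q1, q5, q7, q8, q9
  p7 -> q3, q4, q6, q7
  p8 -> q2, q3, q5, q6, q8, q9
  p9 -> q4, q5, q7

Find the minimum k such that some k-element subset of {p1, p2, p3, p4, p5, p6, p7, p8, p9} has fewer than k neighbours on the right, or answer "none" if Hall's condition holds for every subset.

none

A matching saturating every left vertex exists, for instance p1→q4, p2→q8, p3→q5, p4→q2, p5→q1, p6→q9, p7→q3, p8→q6, p9→q7.
By Hall's marriage theorem, this means |N(S)| ≥ |S| for every subset S, so no violating subset exists.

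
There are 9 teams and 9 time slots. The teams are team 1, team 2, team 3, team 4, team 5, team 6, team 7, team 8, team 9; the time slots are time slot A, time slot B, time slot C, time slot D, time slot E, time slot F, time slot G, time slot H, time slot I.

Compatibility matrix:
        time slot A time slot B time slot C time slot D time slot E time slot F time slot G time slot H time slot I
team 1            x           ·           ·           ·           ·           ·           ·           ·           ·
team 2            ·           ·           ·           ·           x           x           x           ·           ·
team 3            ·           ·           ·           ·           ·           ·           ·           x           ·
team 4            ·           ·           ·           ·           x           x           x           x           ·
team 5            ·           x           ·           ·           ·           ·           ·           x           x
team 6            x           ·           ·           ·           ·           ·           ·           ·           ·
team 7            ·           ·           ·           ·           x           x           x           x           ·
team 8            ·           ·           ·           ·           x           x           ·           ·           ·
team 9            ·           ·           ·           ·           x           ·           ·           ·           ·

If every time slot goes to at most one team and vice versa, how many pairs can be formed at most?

6

A valid assignment of size 6: team 1–time slot A, team 2–time slot E, team 3–time slot H, team 4–time slot G, team 5–time slot I, team 7–time slot F.
The set {team 1, team 2, team 3, team 4, team 6, team 7, team 8, team 9} has only 5 neighbours ({time slot A, time slot E, time slot F, time slot G, time slot H}), so by Hall's theorem at most 6 of the 9 teams can be matched.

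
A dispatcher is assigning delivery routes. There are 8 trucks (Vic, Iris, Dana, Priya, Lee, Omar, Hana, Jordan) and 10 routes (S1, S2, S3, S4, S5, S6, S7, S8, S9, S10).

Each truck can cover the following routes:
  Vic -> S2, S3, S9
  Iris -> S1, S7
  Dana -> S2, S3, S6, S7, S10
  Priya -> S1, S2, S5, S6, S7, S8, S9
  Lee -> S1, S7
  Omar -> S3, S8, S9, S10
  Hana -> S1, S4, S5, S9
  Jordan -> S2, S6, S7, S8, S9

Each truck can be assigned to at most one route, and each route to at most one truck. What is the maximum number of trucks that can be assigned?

8

For example, pair Vic–S3, Iris–S1, Dana–S6, Priya–S9, Lee–S7, Omar–S10, Hana–S4, Jordan–S2.
All 8 trucks are matched, so no larger matching exists.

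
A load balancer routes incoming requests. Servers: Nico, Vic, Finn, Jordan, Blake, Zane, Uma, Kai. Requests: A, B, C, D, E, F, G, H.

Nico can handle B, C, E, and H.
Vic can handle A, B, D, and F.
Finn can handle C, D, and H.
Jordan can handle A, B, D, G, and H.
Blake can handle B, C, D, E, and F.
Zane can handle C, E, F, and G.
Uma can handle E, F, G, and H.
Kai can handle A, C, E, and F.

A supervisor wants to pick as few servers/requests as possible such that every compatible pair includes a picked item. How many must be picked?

The 8 edges Nico–B, Vic–D, Finn–H, Jordan–A, Blake–F, Zane–C, Uma–G, Kai–E form a matching, so any vertex cover needs at least 8 vertices (one per matched edge).
Conversely {Nico, Vic, Finn, Jordan, Blake, Zane, Uma, Kai} meets every edge and has exactly 8 vertices, so 8 is optimal.

8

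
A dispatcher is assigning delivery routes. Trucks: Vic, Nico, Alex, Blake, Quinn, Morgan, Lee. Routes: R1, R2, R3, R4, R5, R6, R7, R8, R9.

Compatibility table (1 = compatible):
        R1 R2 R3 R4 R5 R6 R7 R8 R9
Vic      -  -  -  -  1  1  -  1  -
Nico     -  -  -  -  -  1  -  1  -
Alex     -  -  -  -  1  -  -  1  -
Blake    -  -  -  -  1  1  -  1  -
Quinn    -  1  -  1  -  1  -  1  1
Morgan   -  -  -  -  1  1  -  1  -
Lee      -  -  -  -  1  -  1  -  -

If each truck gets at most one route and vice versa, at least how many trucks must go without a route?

A valid assignment of size 5: Vic-R5, Nico-R6, Alex-R8, Quinn-R9, Lee-R7.
The set {Vic, Nico, Alex, Blake, Morgan} has only 3 neighbours ({R5, R6, R8}), so by Hall's theorem at most 5 of the 7 trucks can be matched.
That matches 5 of the 7, leaving 2 unmatched; no matching can do better.

2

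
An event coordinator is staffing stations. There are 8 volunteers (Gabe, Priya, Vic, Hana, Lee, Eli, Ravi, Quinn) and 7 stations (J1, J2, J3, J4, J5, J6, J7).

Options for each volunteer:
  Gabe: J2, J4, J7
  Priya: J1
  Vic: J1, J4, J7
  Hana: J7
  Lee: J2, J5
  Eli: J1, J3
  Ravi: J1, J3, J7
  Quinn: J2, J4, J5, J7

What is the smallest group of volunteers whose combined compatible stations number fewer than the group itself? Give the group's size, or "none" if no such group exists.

Take S = {Priya, Hana, Eli, Ravi}. Its neighbourhood is {J1, J3, J7}, so |N(S)| = 3 < |S| = 4.
Every subset of size less than 4 has at least as many neighbours as members, so 4 is the minimum.

4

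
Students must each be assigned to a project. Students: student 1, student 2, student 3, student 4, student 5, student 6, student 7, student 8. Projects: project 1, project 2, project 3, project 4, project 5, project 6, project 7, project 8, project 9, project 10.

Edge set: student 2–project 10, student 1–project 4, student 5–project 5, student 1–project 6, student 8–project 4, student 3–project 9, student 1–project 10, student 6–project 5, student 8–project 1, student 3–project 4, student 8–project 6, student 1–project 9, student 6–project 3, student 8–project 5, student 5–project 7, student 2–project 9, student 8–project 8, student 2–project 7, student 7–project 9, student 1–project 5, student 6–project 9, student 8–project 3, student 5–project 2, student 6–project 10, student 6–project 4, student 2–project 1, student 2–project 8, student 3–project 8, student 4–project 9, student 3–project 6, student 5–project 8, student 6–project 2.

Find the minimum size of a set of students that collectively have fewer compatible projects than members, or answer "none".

Take S = {student 4, student 7}. Its neighbourhood is {project 9}, so |N(S)| = 1 < |S| = 2.
No single vertex violates Hall's condition since each has at least one neighbour, so 2 is the minimum.

2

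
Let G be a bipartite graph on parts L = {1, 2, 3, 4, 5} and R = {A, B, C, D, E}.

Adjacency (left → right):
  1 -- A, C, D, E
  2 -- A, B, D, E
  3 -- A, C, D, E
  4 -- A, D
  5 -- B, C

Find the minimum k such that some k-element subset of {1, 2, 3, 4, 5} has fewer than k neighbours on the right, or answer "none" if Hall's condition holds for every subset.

A matching saturating every left vertex exists, for instance 1→D, 2→E, 3→C, 4→A, 5→B.
By Hall's marriage theorem, this means |N(S)| ≥ |S| for every subset S, so no violating subset exists.

none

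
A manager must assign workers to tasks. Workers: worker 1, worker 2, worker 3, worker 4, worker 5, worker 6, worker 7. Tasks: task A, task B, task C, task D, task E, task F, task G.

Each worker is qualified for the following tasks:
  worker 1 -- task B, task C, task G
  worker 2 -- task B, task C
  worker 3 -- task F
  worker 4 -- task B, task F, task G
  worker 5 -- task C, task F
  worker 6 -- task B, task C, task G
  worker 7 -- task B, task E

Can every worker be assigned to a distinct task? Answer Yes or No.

No

The set {worker 1, worker 2, worker 3, worker 4, worker 5, worker 6} has only 4 neighbours ({task B, task C, task F, task G}), so by Hall's theorem at most 5 of the 7 workers can be matched.
Hence no matching covers every worker.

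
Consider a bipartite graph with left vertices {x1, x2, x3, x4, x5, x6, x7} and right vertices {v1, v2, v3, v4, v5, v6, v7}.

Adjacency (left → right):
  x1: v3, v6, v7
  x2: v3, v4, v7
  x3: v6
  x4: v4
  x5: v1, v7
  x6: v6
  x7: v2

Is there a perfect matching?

The set {x3, x6} has only 1 neighbour ({v6}), so by Hall's theorem at most 6 of the 7 left vertices can be matched.
Hence no matching covers every left vertex.

No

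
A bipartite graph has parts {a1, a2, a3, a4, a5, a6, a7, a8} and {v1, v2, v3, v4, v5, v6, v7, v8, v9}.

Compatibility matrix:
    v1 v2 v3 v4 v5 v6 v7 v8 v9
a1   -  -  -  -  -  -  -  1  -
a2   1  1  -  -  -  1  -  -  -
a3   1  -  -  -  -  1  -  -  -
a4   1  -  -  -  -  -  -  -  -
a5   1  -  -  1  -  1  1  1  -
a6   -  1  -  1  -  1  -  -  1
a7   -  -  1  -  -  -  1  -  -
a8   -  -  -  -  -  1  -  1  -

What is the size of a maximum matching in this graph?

7

One maximum matching: a1-v8, a2-v2, a3-v6, a4-v1, a5-v4, a6-v9, a7-v7.
The set {a1, a3, a4, a8} has only 3 neighbours ({v1, v6, v8}), so by Hall's theorem at most 7 of the 8 left vertices can be matched.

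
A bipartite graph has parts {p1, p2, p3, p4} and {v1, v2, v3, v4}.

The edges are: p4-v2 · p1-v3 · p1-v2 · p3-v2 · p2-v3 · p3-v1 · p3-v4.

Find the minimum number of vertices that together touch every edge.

A maximum matching has 3 edges (e.g. p1–v2, p2–v3, p3–v1).
By König's theorem the minimum vertex cover has the same size. One such cover is {p3, v2, v3}.

3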